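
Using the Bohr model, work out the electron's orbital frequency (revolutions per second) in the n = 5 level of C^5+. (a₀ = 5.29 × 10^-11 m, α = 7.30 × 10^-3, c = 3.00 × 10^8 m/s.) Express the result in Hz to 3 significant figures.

1.90 × 10^15 Hz

r = n²a₀/Z = 2.20 × 10^-10 m, v = Zαc/n = 2.63 × 10^6 m/s
f = v/(2πr) = 1.90 × 10^15 Hz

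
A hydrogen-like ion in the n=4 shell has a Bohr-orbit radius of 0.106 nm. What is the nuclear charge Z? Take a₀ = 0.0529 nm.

8

r_n = n²a₀/Z ⇒ Z = n²a₀/r = 4² × 0.0529 / 0.106 ≈ 7.98
Z = 8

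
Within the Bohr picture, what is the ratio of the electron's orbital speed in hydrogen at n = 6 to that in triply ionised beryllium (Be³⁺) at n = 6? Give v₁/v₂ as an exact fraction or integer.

1/4

v ∝ Z^1 · n^-1
v₁/v₂ = (1/4)^1 · (6/6)^-1 = 1/4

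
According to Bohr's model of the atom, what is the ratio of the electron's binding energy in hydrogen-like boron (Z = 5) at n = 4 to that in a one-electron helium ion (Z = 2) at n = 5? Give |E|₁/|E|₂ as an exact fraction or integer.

|E| ∝ Z^2 · n^-2
|E|₁/|E|₂ = (5/2)^2 · (4/5)^-2 = 625/64

625/64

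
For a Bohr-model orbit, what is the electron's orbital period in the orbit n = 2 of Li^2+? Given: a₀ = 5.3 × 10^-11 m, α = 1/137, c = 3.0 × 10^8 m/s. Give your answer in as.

140 as

r = n²a₀/Z = 2²·5.3 × 10^-11/3 = 7.1 × 10^-11 m
v = Zαc/n = 3·0.0073·3.0 × 10^8/2 = 3.3 × 10^6 m/s
T = 2πr/v = 1.4 × 10^-16 s = 140 as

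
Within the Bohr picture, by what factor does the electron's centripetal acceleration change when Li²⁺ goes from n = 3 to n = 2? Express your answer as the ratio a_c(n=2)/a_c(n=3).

81/16

a_c ∝ Z^3 · n^-4; with Z fixed, a_c ∝ n^-4.
a_c(n=2)/a_c(n=3) = (2/3)^-4 = 81/16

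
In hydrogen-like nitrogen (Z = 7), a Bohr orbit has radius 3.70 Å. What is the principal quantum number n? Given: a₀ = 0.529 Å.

7

r_n = n²a₀/Z ⇒ n² = rZ/a₀ = 3.70 × 7 / 0.529 ≈ 48.96
n = 7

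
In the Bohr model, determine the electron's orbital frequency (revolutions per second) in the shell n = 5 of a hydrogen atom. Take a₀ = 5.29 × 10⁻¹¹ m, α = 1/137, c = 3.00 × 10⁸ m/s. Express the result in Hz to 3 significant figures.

r = n²a₀/Z = 1.32 × 10⁻⁹ m, v = Zαc/n = 4.38 × 10⁵ m/s
f = v/(2πr) = 5.27 × 10¹³ Hz

5.27 × 10¹³ Hz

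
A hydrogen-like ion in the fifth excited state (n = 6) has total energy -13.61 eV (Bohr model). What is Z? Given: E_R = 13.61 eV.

E_n = −E_R Z²/n² ⇒ Z² = −E_n n²/E_R = 13.61 × 6² / 13.61 ≈ 36.00
Z = 6

6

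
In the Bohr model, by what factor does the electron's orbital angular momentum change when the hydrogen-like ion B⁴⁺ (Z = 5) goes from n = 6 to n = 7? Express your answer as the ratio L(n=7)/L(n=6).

L = nℏ depends only on n, so L ∝ n.
L(n=7)/L(n=6) = (7/6)^1 = 7/6

7/6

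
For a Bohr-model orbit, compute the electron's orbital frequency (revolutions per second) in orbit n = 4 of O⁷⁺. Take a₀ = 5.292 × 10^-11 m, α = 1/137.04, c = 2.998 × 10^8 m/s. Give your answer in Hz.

6.579 × 10^15 Hz

r = n²a₀/Z = 1.058 × 10^-10 m, v = Zαc/n = 4.375 × 10^6 m/s
f = v/(2πr) = 6.579 × 10^15 Hz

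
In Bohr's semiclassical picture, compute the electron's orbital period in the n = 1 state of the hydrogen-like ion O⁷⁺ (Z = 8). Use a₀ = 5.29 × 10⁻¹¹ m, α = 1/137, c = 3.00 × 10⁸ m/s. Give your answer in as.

r = n²a₀/Z = 1²·5.29 × 10⁻¹¹/8 = 6.61 × 10⁻¹² m
v = Zαc/n = 8·0.00730·3.00 × 10⁸/1 = 1.75 × 10⁷ m/s
T = 2πr/v = 2.37 × 10⁻¹⁸ s = 2.37 as

2.37 as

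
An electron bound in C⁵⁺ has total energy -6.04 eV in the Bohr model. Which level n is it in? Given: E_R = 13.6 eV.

9

E_n = −E_R Z²/n² ⇒ n² = E_R Z²/(−E_n) = 13.6 × 6² / 6.04 ≈ 81.06
n = 9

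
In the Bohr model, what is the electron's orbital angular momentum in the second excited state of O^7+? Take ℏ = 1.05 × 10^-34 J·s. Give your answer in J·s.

3.15 × 10^-34 J·s

L_n = nℏ = 3 × 1.05 × 10^-34 = 3.15 × 10^-34 J·s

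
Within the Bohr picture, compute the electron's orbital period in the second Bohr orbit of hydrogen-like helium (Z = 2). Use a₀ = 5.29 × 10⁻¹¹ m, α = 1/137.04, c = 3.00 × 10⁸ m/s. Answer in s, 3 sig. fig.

3.04 × 10⁻¹⁶ s

r = n²a₀/Z = 2²·5.29 × 10⁻¹¹/2 = 1.06 × 10⁻¹⁰ m
v = Zαc/n = 2·0.00730·3.00 × 10⁸/2 = 2.19 × 10⁶ m/s
T = 2πr/v = 3.04 × 10⁻¹⁶ s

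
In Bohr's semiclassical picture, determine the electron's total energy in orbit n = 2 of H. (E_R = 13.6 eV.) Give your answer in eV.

E_n = −E_R·Z²/n² = −13.6 × 1²/2² = -3.40 eV

-3.40 eV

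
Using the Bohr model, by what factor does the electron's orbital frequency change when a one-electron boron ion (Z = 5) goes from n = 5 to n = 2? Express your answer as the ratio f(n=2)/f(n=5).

125/8

f ∝ Z^2 · n^-3; with Z fixed, f ∝ n^-3.
f(n=2)/f(n=5) = (2/5)^-3 = 125/8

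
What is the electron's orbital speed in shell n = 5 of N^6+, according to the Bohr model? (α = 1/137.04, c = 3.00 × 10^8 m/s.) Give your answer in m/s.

v_n = Zαc/n = 7 × 0.00730 × 3.00 × 10^8 / 5
    = 3.06 × 10^6 m/s

3.06 × 10^6 m/s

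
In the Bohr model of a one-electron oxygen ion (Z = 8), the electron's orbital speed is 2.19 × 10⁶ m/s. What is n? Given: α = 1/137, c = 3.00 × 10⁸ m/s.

v_n = Zαc/n ⇒ n = Zαc/v = 8 × 0.00730 × 3.00 × 10⁸ / 2.19 × 10⁶ ≈ 8.00
n = 8

8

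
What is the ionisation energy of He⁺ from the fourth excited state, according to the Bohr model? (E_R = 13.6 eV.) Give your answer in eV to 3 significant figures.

E_n = −E_R·Z²/n² = −13.6 × 2²/5² eV = -2.18 eV
Ionisation energy = −E_n = 2.18 eV

2.18 eV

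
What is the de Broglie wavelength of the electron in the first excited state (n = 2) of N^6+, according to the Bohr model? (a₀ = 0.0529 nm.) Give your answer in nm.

The Bohr quantisation condition is nλ = 2πr_n.
r_n = n²a₀/Z = 0.0302 nm
λ = 2πr_n/n = 2π·0.0302/2 = 0.0950 nm

0.0950 nm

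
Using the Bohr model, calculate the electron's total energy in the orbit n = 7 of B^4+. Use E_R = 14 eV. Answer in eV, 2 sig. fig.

E_n = −E_R·Z²/n² = −14 × 5²/7² = -7.1 eV

-7.1 eV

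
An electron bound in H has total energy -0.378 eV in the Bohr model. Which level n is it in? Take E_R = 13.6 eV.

E_n = −E_R Z²/n² ⇒ n² = E_R Z²/(−E_n) = 13.6 × 1² / 0.378 ≈ 35.98
n = 6

6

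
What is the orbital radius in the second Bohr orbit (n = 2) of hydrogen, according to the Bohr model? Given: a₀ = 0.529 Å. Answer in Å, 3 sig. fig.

r_n = n²a₀/Z = 2² × 0.529 / 1
    = 4 × 0.529 / 1 = 2.12 Å

2.12 Å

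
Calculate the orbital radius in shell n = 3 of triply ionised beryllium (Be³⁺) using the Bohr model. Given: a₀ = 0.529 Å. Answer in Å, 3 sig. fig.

r_n = n²a₀/Z = 3² × 0.529 / 4
    = 9 × 0.529 / 4 = 1.19 Å

1.19 Å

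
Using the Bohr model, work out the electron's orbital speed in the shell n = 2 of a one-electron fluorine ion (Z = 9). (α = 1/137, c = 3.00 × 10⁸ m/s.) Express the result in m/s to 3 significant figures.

9.85 × 10⁶ m/s

v_n = Zαc/n = 9 × 0.00730 × 3.00 × 10⁸ / 2
    = 9.85 × 10⁶ m/s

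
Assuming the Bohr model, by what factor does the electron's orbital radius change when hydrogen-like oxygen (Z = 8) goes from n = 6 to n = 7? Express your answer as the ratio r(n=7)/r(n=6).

r ∝ Z^-1 · n^2; with Z fixed, r ∝ n^2.
r(n=7)/r(n=6) = (7/6)^2 = 49/36

49/36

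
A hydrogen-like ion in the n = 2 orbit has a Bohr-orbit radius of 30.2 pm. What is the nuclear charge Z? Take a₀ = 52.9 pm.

7

r_n = n²a₀/Z ⇒ Z = n²a₀/r = 2² × 52.9 / 30.2 ≈ 7.01
Z = 7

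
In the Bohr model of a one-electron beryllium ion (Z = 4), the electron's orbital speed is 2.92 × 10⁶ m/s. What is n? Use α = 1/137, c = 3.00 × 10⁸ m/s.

3

v_n = Zαc/n ⇒ n = Zαc/v = 4 × 0.00730 × 3.00 × 10⁸ / 2.92 × 10⁶ ≈ 3.00
n = 3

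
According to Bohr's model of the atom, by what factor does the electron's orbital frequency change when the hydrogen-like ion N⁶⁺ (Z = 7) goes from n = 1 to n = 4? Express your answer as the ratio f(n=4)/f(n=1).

f ∝ Z^2 · n^-3; with Z fixed, f ∝ n^-3.
f(n=4)/f(n=1) = (4/1)^-3 = 1/64

1/64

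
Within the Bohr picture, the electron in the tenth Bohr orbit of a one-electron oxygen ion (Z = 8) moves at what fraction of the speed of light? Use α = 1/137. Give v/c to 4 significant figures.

v_n = Zαc/n, so v/c = Zα/n = 8 × 0.007299 / 10 = 0.005839

0.005839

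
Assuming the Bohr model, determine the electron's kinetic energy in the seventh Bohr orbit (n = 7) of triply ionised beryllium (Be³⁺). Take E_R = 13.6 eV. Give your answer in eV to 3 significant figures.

4.44 eV

For a Coulomb orbit the virial theorem gives K = −E_n.
E_n = −E_R·Z²/n², so K = E_R·Z²/n² = 13.6 × 4²/7² = 4.44 eV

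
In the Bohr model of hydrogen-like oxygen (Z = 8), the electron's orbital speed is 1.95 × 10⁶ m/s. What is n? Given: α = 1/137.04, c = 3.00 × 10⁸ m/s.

v_n = Zαc/n ⇒ n = Zαc/v = 8 × 0.00730 × 3.00 × 10⁸ / 1.95 × 10⁶ ≈ 8.98
n = 9

9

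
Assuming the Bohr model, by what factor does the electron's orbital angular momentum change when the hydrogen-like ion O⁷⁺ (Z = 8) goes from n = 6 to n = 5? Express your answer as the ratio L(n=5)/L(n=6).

5/6

L = nℏ depends only on n, so L ∝ n.
L(n=5)/L(n=6) = (5/6)^1 = 5/6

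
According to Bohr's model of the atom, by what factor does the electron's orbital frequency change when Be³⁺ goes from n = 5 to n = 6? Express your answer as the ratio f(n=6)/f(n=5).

125/216

f ∝ Z^2 · n^-3; with Z fixed, f ∝ n^-3.
f(n=6)/f(n=5) = (6/5)^-3 = 125/216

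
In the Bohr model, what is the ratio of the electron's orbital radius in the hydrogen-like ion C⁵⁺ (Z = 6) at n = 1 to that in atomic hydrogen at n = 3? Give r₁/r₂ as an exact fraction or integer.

1/54

r ∝ Z^-1 · n^2
r₁/r₂ = (6/1)^-1 · (1/3)^2 = 1/54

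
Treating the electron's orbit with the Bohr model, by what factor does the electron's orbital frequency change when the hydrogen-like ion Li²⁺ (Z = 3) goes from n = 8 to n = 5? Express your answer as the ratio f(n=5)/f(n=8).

f ∝ Z^2 · n^-3; with Z fixed, f ∝ n^-3.
f(n=5)/f(n=8) = (5/8)^-3 = 512/125

512/125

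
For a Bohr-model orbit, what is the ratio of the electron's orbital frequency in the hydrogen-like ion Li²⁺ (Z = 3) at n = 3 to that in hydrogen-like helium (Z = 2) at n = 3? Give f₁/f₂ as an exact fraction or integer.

f ∝ Z^2 · n^-3
f₁/f₂ = (3/2)^2 · (3/3)^-3 = 9/4

9/4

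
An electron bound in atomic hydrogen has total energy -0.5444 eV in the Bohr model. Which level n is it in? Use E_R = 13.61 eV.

E_n = −E_R Z²/n² ⇒ n² = E_R Z²/(−E_n) = 13.61 × 1² / 0.5444 ≈ 25.00
n = 5

5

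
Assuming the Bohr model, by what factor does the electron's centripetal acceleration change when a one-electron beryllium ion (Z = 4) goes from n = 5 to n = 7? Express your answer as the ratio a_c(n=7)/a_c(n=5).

625/2401

a_c ∝ Z^3 · n^-4; with Z fixed, a_c ∝ n^-4.
a_c(n=7)/a_c(n=5) = (7/5)^-4 = 625/2401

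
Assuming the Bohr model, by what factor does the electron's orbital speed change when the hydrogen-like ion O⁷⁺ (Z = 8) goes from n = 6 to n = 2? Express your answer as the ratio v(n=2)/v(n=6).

3

v ∝ Z^1 · n^-1; with Z fixed, v ∝ n^-1.
v(n=2)/v(n=6) = (2/6)^-1 = 3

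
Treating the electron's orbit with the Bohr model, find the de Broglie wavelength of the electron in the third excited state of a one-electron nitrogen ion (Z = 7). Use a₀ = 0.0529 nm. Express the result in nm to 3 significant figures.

0.190 nm

The Bohr quantisation condition is nλ = 2πr_n.
r_n = n²a₀/Z = 0.121 nm
λ = 2πr_n/n = 2π·0.121/4 = 0.190 nm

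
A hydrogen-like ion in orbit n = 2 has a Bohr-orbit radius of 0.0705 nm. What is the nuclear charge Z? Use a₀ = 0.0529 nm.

r_n = n²a₀/Z ⇒ Z = n²a₀/r = 2² × 0.0529 / 0.0705 ≈ 3.00
Z = 3

3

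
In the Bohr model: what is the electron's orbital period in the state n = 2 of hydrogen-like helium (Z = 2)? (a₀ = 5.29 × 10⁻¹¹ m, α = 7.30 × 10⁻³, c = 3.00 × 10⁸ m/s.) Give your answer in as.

304 as

r = n²a₀/Z = 2²·5.29 × 10⁻¹¹/2 = 1.06 × 10⁻¹⁰ m
v = Zαc/n = 2·0.00730·3.00 × 10⁸/2 = 2.19 × 10⁶ m/s
T = 2πr/v = 3.04 × 10⁻¹⁶ s = 304 as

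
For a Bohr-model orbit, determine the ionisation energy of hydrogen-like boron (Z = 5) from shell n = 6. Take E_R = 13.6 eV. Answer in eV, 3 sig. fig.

E_n = −E_R·Z²/n² = −13.6 × 5²/6² eV = -9.44 eV
Ionisation energy = −E_n = 9.44 eV

9.44 eV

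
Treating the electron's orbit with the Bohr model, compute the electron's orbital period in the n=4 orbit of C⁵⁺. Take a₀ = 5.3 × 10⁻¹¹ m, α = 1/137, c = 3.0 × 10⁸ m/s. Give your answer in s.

2.7 × 10⁻¹⁶ s

r = n²a₀/Z = 4²·5.3 × 10⁻¹¹/6 = 1.4 × 10⁻¹⁰ m
v = Zαc/n = 6·0.0073·3.0 × 10⁸/4 = 3.3 × 10⁶ m/s
T = 2πr/v = 2.7 × 10⁻¹⁶ s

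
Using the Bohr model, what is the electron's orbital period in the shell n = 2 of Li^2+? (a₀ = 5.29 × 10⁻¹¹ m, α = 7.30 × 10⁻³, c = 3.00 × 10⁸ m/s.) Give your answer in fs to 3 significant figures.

r = n²a₀/Z = 2²·5.29 × 10⁻¹¹/3 = 7.05 × 10⁻¹¹ m
v = Zαc/n = 3·0.00730·3.00 × 10⁸/2 = 3.29 × 10⁶ m/s
T = 2πr/v = 1.35 × 10⁻¹⁶ s = 0.135 fs

0.135 fs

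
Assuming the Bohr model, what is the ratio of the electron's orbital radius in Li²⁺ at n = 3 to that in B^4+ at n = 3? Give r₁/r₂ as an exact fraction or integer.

r ∝ Z^-1 · n^2
r₁/r₂ = (3/5)^-1 · (3/3)^2 = 5/3

5/3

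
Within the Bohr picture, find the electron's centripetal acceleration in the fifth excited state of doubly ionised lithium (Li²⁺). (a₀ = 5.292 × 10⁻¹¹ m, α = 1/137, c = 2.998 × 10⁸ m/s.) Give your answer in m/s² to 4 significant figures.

r = n²a₀/Z = 6.350 × 10⁻¹⁰ m, v = Zαc/n = 1.094 × 10⁶ m/s
a = v²/r = (1.094 × 10⁶)² / 6.350 × 10⁻¹⁰ = 1.885 × 10²¹ m/s²

1.885 × 10²¹ m/s²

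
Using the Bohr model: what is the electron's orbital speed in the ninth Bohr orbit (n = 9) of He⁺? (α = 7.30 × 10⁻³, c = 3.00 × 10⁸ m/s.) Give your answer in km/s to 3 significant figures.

v_n = Zαc/n = 2 × 0.00730 × 3.00 × 10⁸ / 9
    = 487 km/s

487 km/s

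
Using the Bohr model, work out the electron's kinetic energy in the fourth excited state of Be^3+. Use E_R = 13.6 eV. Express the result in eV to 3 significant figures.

For a Coulomb orbit the virial theorem gives K = −E_n.
E_n = −E_R·Z²/n², so K = E_R·Z²/n² = 13.6 × 4²/5² = 8.70 eV

8.70 eV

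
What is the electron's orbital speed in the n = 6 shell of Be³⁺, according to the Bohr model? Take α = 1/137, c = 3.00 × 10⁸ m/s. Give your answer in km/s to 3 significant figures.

v_n = Zαc/n = 4 × 0.00730 × 3.00 × 10⁸ / 6
    = 1460 km/s

1460 km/s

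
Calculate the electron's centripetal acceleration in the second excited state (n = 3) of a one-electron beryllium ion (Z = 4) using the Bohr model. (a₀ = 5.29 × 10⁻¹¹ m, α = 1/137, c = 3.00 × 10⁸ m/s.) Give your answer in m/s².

r = n²a₀/Z = 1.19 × 10⁻¹⁰ m, v = Zαc/n = 2.92 × 10⁶ m/s
a = v²/r = (2.92 × 10⁶)² / 1.19 × 10⁻¹⁰ = 7.16 × 10²² m/s²

7.16 × 10²² m/s²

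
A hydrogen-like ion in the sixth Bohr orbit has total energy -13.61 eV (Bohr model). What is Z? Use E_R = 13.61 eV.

E_n = −E_R Z²/n² ⇒ Z² = −E_n n²/E_R = 13.61 × 6² / 13.61 ≈ 36.00
Z = 6

6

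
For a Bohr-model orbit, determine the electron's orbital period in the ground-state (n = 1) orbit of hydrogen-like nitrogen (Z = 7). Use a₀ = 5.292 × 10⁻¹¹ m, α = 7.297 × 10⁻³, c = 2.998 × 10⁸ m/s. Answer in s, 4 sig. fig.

r = n²a₀/Z = 1²·5.292 × 10⁻¹¹/7 = 7.560 × 10⁻¹² m
v = Zαc/n = 7·0.007297·2.998 × 10⁸/1 = 1.531 × 10⁷ m/s
T = 2πr/v = 3.102 × 10⁻¹⁸ s

3.102 × 10⁻¹⁸ s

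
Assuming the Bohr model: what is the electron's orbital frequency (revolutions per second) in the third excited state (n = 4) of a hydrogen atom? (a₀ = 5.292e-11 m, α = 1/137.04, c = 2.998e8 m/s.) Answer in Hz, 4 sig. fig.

1.028e14 Hz

r = n²a₀/Z = 8.467e-10 m, v = Zαc/n = 5.469e5 m/s
f = v/(2πr) = 1.028e14 Hz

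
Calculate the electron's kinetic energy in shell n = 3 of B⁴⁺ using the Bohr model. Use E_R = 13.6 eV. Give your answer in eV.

For a Coulomb orbit the virial theorem gives K = −E_n.
E_n = −E_R·Z²/n², so K = E_R·Z²/n² = 13.6 × 5²/3² = 37.8 eV

37.8 eV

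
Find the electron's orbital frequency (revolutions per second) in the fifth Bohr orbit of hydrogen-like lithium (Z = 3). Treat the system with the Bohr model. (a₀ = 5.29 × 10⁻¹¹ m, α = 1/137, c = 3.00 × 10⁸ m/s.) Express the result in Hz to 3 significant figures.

r = n²a₀/Z = 4.41 × 10⁻¹⁰ m, v = Zαc/n = 1.31 × 10⁶ m/s
f = v/(2πr) = 4.74 × 10¹⁴ Hz

4.74 × 10¹⁴ Hz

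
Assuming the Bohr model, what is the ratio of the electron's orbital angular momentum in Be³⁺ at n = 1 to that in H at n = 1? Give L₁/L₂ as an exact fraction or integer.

1

L = nℏ is independent of Z.
L₁/L₂ = n₁/n₂ = 1/1 = 1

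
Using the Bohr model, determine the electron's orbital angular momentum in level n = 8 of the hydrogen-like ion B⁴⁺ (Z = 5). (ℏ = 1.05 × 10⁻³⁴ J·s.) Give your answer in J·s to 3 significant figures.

L_n = nℏ = 8 × 1.05 × 10⁻³⁴ = 8.40 × 10⁻³⁴ J·s

8.40 × 10⁻³⁴ J·s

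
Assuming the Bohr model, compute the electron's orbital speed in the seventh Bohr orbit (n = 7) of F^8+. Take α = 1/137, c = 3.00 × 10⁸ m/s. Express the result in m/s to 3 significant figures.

2.82 × 10⁶ m/s

v_n = Zαc/n = 9 × 0.00730 × 3.00 × 10⁸ / 7
    = 2.82 × 10⁶ m/s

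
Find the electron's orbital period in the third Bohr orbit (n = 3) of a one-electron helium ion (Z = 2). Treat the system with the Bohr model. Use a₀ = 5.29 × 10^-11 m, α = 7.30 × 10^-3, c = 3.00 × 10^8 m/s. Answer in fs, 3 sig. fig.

1.02 fs

r = n²a₀/Z = 3²·5.29 × 10^-11/2 = 2.38 × 10^-10 m
v = Zαc/n = 2·0.00730·3.00 × 10^8/3 = 1.46 × 10^6 m/s
T = 2πr/v = 1.02 × 10^-15 s = 1.02 fs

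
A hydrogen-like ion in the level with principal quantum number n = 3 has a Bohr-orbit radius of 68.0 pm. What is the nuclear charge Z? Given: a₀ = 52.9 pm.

r_n = n²a₀/Z ⇒ Z = n²a₀/r = 3² × 52.9 / 68.0 ≈ 7.00
Z = 7

7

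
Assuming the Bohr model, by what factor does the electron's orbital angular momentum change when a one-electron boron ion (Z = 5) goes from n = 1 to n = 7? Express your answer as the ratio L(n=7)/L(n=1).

7

L = nℏ depends only on n, so L ∝ n.
L(n=7)/L(n=1) = (7/1)^1 = 7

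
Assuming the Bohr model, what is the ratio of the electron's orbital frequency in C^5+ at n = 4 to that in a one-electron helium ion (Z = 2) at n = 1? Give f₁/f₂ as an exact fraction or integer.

9/64

f ∝ Z^2 · n^-3
f₁/f₂ = (6/2)^2 · (4/1)^-3 = 9/64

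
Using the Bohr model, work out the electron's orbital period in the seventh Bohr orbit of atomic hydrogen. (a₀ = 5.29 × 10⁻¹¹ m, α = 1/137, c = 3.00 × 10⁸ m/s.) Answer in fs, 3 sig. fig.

r = n²a₀/Z = 7²·5.29 × 10⁻¹¹/1 = 2.59 × 10⁻⁹ m
v = Zαc/n = 1·0.00730·3.00 × 10⁸/7 = 3.13 × 10⁵ m/s
T = 2πr/v = 5.21 × 10⁻¹⁴ s = 52.1 fs

52.1 fs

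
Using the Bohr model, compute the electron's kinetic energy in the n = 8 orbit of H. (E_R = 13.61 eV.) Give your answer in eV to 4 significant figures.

0.2127 eV

For a Coulomb orbit the virial theorem gives K = −E_n.
E_n = −E_R·Z²/n², so K = E_R·Z²/n² = 13.61 × 1²/8² = 0.2127 eV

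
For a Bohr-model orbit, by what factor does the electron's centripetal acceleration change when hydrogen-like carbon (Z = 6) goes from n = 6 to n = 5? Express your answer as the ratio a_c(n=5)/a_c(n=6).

a_c ∝ Z^3 · n^-4; with Z fixed, a_c ∝ n^-4.
a_c(n=5)/a_c(n=6) = (5/6)^-4 = 1296/625

1296/625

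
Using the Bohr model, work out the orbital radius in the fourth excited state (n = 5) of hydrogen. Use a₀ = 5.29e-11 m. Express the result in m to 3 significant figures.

1.32e-9 m

r_n = n²a₀/Z = 5² × 5.29e-11 / 1
    = 25 × 5.29e-11 / 1 = 1.32e-9 m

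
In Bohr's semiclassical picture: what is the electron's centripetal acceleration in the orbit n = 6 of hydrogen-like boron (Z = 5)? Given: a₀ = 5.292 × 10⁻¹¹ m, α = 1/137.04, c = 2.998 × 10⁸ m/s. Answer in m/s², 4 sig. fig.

r = n²a₀/Z = 3.810 × 10⁻¹⁰ m, v = Zαc/n = 1.823 × 10⁶ m/s
a = v²/r = (1.823 × 10⁶)² / 3.810 × 10⁻¹⁰ = 8.723 × 10²¹ m/s²

8.723 × 10²¹ m/s²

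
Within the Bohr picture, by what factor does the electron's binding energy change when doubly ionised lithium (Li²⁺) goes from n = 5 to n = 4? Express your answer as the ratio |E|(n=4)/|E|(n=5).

25/16

|E| ∝ Z^2 · n^-2; with Z fixed, |E| ∝ n^-2.
|E|(n=4)/|E|(n=5) = (4/5)^-2 = 25/16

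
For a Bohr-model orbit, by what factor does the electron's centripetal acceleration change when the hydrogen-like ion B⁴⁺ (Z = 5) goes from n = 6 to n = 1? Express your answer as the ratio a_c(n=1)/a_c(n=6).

1296

a_c ∝ Z^3 · n^-4; with Z fixed, a_c ∝ n^-4.
a_c(n=1)/a_c(n=6) = (1/6)^-4 = 1296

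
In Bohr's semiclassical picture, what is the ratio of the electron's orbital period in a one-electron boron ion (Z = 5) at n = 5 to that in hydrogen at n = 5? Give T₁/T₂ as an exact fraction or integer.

T ∝ Z^-2 · n^3
T₁/T₂ = (5/1)^-2 · (5/5)^3 = 1/25

1/25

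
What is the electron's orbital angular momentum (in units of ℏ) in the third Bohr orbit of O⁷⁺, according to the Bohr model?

L_n = nℏ, so L/ℏ = n = 3.

3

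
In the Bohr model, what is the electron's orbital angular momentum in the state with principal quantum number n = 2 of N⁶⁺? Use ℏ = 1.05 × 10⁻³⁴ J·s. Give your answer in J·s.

L_n = nℏ = 2 × 1.05 × 10⁻³⁴ = 2.10 × 10⁻³⁴ J·s

2.10 × 10⁻³⁴ J·s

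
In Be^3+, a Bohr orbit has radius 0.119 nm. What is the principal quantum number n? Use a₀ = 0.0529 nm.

r_n = n²a₀/Z ⇒ n² = rZ/a₀ = 0.119 × 4 / 0.0529 ≈ 9.00
n = 3

3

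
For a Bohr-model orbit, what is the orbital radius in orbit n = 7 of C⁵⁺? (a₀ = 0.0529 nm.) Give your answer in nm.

0.432 nm

r_n = n²a₀/Z = 7² × 0.0529 / 6
    = 49 × 0.0529 / 6 = 0.432 nm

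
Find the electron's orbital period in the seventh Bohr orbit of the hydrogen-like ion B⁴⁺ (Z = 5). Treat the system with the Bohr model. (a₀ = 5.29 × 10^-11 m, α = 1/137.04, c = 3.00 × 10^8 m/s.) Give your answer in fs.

r = n²a₀/Z = 7²·5.29 × 10^-11/5 = 5.18 × 10^-10 m
v = Zαc/n = 5·0.00730·3.00 × 10^8/7 = 1.56 × 10^6 m/s
T = 2πr/v = 2.08 × 10^-15 s = 2.08 fs

2.08 fs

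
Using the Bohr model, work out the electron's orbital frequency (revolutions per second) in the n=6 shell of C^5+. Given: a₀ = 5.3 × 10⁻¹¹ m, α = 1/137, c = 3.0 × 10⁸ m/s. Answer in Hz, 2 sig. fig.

r = n²a₀/Z = 3.2 × 10⁻¹⁰ m, v = Zαc/n = 2.2 × 10⁶ m/s
f = v/(2πr) = 1.1 × 10¹⁵ Hz

1.1 × 10¹⁵ Hz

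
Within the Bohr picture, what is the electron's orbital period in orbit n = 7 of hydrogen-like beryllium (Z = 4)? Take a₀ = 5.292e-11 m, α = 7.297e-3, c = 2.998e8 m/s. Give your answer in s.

3.258e-15 s

r = n²a₀/Z = 7²·5.292e-11/4 = 6.483e-10 m
v = Zαc/n = 4·0.007297·2.998e8/7 = 1.250e6 m/s
T = 2πr/v = 3.258e-15 s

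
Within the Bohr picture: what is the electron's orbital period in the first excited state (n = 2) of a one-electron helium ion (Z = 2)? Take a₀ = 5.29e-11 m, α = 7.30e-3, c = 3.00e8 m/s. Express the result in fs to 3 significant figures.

0.304 fs

r = n²a₀/Z = 2²·5.29e-11/2 = 1.06e-10 m
v = Zαc/n = 2·0.00730·3.00e8/2 = 2.19e6 m/s
T = 2πr/v = 3.04e-16 s = 0.304 fs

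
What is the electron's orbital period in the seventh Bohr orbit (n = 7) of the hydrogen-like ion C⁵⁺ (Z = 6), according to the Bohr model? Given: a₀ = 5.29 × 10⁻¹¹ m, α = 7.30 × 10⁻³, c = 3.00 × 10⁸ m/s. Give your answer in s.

1.45 × 10⁻¹⁵ s

r = n²a₀/Z = 7²·5.29 × 10⁻¹¹/6 = 4.32 × 10⁻¹⁰ m
v = Zαc/n = 6·0.00730·3.00 × 10⁸/7 = 1.88 × 10⁶ m/s
T = 2πr/v = 1.45 × 10⁻¹⁵ s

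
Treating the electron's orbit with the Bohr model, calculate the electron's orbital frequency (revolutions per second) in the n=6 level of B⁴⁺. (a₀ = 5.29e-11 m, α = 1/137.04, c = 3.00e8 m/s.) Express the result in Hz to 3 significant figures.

r = n²a₀/Z = 3.81e-10 m, v = Zαc/n = 1.82e6 m/s
f = v/(2πr) = 7.62e14 Hz

7.62e14 Hz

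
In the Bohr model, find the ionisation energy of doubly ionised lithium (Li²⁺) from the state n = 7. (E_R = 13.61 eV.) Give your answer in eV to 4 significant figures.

2.500 eV

E_n = −E_R·Z²/n² = −13.61 × 3²/7² eV = -2.500 eV
Ionisation energy = −E_n = 2.500 eV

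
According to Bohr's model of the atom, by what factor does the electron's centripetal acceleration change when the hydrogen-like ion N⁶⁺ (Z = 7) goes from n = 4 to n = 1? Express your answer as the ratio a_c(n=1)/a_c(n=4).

256

a_c ∝ Z^3 · n^-4; with Z fixed, a_c ∝ n^-4.
a_c(n=1)/a_c(n=4) = (1/4)^-4 = 256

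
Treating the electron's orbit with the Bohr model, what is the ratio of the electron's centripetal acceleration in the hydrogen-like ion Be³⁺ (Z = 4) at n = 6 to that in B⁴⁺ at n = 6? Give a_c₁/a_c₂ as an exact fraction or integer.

a_c ∝ Z^3 · n^-4
a_c₁/a_c₂ = (4/5)^3 · (6/6)^-4 = 64/125

64/125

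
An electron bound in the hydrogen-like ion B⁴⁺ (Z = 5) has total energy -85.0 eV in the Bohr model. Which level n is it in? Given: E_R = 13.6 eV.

2

E_n = −E_R Z²/n² ⇒ n² = E_R Z²/(−E_n) = 13.6 × 5² / 85.0 ≈ 4.00
n = 2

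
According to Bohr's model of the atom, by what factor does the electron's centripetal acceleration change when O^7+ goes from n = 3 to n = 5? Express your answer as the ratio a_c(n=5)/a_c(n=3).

a_c ∝ Z^3 · n^-4; with Z fixed, a_c ∝ n^-4.
a_c(n=5)/a_c(n=3) = (5/3)^-4 = 81/625

81/625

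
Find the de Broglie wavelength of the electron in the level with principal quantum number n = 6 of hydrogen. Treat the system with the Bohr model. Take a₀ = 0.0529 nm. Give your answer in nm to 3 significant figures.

1.99 nm

The Bohr quantisation condition is nλ = 2πr_n.
r_n = n²a₀/Z = 1.90 nm
λ = 2πr_n/n = 2π·1.90/6 = 1.99 nm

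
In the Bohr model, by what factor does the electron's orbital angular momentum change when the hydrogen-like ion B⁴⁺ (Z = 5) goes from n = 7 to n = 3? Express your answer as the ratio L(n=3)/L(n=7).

3/7

L = nℏ depends only on n, so L ∝ n.
L(n=3)/L(n=7) = (3/7)^1 = 3/7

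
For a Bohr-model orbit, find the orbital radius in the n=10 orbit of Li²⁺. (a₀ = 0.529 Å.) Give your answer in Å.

r_n = n²a₀/Z = 10² × 0.529 / 3
    = 100 × 0.529 / 3 = 17.6 Å

17.6 Å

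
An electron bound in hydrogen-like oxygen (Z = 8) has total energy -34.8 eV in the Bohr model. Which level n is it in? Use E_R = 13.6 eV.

5

E_n = −E_R Z²/n² ⇒ n² = E_R Z²/(−E_n) = 13.6 × 8² / 34.8 ≈ 25.01
n = 5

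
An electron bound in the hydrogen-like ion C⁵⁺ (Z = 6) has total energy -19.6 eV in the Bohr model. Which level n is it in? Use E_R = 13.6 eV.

5

E_n = −E_R Z²/n² ⇒ n² = E_R Z²/(−E_n) = 13.6 × 6² / 19.6 ≈ 24.98
n = 5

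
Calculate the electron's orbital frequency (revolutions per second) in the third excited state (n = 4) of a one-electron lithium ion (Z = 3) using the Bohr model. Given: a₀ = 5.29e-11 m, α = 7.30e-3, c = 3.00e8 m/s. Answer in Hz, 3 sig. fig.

9.27e14 Hz

r = n²a₀/Z = 2.82e-10 m, v = Zαc/n = 1.64e6 m/s
f = v/(2πr) = 9.27e14 Hz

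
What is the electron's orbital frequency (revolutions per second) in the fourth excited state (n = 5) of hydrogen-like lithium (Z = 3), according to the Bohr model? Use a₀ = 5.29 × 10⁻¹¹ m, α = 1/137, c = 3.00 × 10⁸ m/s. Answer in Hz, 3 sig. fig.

r = n²a₀/Z = 4.41 × 10⁻¹⁰ m, v = Zαc/n = 1.31 × 10⁶ m/s
f = v/(2πr) = 4.74 × 10¹⁴ Hz

4.74 × 10¹⁴ Hz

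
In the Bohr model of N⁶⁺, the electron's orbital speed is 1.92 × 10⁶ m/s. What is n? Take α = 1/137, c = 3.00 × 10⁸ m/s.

8

v_n = Zαc/n ⇒ n = Zαc/v = 7 × 0.00730 × 3.00 × 10⁸ / 1.92 × 10⁶ ≈ 7.98
n = 8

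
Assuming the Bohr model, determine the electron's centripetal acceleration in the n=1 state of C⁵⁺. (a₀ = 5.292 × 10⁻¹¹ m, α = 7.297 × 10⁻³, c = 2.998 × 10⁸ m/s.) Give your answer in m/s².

r = n²a₀/Z = 8.820 × 10⁻¹² m, v = Zαc/n = 1.313 × 10⁷ m/s
a = v²/r = (1.313 × 10⁷)² / 8.820 × 10⁻¹² = 1.953 × 10²⁵ m/s²

1.953 × 10²⁵ m/s²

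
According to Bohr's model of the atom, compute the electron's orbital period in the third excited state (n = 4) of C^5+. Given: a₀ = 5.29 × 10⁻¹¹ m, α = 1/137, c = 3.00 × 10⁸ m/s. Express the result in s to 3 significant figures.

2.70 × 10⁻¹⁶ s

r = n²a₀/Z = 4²·5.29 × 10⁻¹¹/6 = 1.41 × 10⁻¹⁰ m
v = Zαc/n = 6·0.00730·3.00 × 10⁸/4 = 3.28 × 10⁶ m/s
T = 2πr/v = 2.70 × 10⁻¹⁶ s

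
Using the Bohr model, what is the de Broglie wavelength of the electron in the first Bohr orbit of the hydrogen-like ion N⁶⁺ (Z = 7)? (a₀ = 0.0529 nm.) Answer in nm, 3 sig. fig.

0.0475 nm

The Bohr quantisation condition is nλ = 2πr_n.
r_n = n²a₀/Z = 0.00756 nm
λ = 2πr_n/n = 2π·0.00756/1 = 0.0475 nm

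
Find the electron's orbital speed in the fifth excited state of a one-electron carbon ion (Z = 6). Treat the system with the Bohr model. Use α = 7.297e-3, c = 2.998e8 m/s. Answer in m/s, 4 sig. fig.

2.188e6 m/s

v_n = Zαc/n = 6 × 0.007297 × 2.998e8 / 6
    = 2.188e6 m/s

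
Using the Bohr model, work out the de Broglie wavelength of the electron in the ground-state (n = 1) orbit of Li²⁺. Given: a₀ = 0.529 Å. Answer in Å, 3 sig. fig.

1.11 Å

The Bohr quantisation condition is nλ = 2πr_n.
r_n = n²a₀/Z = 0.176 Å
λ = 2πr_n/n = 2π·0.176/1 = 1.11 Å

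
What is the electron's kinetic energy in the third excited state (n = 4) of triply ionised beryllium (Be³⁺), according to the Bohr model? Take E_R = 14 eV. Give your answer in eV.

14 eV

For a Coulomb orbit the virial theorem gives K = −E_n.
E_n = −E_R·Z²/n², so K = E_R·Z²/n² = 14 × 4²/4² = 14 eV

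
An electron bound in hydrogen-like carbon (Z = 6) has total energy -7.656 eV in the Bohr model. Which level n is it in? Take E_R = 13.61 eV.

8

E_n = −E_R Z²/n² ⇒ n² = E_R Z²/(−E_n) = 13.61 × 6² / 7.656 ≈ 64.00
n = 8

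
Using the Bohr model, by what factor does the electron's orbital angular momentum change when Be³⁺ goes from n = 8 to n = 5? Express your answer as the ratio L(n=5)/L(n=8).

L = nℏ depends only on n, so L ∝ n.
L(n=5)/L(n=8) = (5/8)^1 = 5/8

5/8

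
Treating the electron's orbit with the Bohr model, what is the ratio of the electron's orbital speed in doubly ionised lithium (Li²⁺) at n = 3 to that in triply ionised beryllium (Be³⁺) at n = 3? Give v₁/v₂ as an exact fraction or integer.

3/4

v ∝ Z^1 · n^-1
v₁/v₂ = (3/4)^1 · (3/3)^-1 = 3/4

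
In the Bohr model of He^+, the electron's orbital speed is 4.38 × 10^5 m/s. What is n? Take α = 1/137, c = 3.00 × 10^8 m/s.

10

v_n = Zαc/n ⇒ n = Zαc/v = 2 × 0.00730 × 3.00 × 10^8 / 4.38 × 10^5 ≈ 10.00
n = 10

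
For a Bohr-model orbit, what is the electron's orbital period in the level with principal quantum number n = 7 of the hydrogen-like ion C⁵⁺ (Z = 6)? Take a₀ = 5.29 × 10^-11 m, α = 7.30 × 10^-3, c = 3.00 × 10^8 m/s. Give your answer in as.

1450 as

r = n²a₀/Z = 7²·5.29 × 10^-11/6 = 4.32 × 10^-10 m
v = Zαc/n = 6·0.00730·3.00 × 10^8/7 = 1.88 × 10^6 m/s
T = 2πr/v = 1.45 × 10^-15 s = 1450 as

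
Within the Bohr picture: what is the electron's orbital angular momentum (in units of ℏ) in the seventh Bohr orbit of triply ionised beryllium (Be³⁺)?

7

L_n = nℏ, so L/ℏ = n = 7.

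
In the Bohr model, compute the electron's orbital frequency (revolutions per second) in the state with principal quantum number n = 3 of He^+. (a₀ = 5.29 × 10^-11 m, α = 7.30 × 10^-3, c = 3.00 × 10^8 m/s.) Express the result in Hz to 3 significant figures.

r = n²a₀/Z = 2.38 × 10^-10 m, v = Zαc/n = 1.46 × 10^6 m/s
f = v/(2πr) = 9.76 × 10^14 Hz

9.76 × 10^14 Hz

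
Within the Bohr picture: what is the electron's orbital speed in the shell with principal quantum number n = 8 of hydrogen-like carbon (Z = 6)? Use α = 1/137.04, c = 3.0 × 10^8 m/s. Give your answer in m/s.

v_n = Zαc/n = 6 × 0.0073 × 3.0 × 10^8 / 8
    = 1.6 × 10^6 m/s

1.6 × 10^6 m/s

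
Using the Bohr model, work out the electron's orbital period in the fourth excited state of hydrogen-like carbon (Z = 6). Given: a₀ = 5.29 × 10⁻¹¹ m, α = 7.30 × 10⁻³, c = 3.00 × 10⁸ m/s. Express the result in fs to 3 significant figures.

0.527 fs

r = n²a₀/Z = 5²·5.29 × 10⁻¹¹/6 = 2.20 × 10⁻¹⁰ m
v = Zαc/n = 6·0.00730·3.00 × 10⁸/5 = 2.63 × 10⁶ m/s
T = 2πr/v = 5.27 × 10⁻¹⁶ s = 0.527 fs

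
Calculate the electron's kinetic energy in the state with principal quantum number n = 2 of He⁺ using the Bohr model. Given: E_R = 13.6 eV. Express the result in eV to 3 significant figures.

For a Coulomb orbit the virial theorem gives K = −E_n.
E_n = −E_R·Z²/n², so K = E_R·Z²/n² = 13.6 × 2²/2² = 13.6 eV

13.6 eV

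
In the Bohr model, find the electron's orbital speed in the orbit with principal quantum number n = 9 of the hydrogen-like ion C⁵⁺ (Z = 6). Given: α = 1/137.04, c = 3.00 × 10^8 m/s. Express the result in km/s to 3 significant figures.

1460 km/s

v_n = Zαc/n = 6 × 0.00730 × 3.00 × 10^8 / 9
    = 1460 km/s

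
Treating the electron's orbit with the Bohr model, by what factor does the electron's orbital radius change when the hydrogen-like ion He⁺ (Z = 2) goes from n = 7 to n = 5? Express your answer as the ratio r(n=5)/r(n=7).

r ∝ Z^-1 · n^2; with Z fixed, r ∝ n^2.
r(n=5)/r(n=7) = (5/7)^2 = 25/49

25/49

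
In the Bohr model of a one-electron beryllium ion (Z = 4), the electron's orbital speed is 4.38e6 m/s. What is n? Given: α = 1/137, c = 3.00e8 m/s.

2

v_n = Zαc/n ⇒ n = Zαc/v = 4 × 0.00730 × 3.00e8 / 4.38e6 ≈ 2.00
n = 2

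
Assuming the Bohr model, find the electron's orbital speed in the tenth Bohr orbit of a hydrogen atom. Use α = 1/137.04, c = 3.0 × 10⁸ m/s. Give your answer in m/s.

2.2 × 10⁵ m/s

v_n = Zαc/n = 1 × 0.0073 × 3.0 × 10⁸ / 10
    = 2.2 × 10⁵ m/s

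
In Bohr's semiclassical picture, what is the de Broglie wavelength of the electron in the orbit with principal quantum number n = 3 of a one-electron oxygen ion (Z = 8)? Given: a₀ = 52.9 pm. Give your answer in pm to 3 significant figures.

125 pm

The Bohr quantisation condition is nλ = 2πr_n.
r_n = n²a₀/Z = 59.5 pm
λ = 2πr_n/n = 2π·59.5/3 = 125 pm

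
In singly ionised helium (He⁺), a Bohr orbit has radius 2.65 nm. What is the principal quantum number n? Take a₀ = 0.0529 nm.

10

r_n = n²a₀/Z ⇒ n² = rZ/a₀ = 2.65 × 2 / 0.0529 ≈ 100.19
n = 10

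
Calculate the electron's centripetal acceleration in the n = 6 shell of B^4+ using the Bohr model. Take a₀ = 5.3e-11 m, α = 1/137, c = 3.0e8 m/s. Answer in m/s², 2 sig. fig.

8.7e21 m/s²

r = n²a₀/Z = 3.8e-10 m, v = Zαc/n = 1.8e6 m/s
a = v²/r = (1.8e6)² / 3.8e-10 = 8.7e21 m/s²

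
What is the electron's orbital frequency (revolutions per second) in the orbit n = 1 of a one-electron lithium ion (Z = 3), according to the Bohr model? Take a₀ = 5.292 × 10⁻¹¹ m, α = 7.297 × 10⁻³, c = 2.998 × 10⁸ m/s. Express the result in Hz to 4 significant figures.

5.921 × 10¹⁶ Hz

r = n²a₀/Z = 1.764 × 10⁻¹¹ m, v = Zαc/n = 6.563 × 10⁶ m/s
f = v/(2πr) = 5.921 × 10¹⁶ Hz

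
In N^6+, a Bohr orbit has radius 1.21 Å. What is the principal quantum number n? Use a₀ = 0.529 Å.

r_n = n²a₀/Z ⇒ n² = rZ/a₀ = 1.21 × 7 / 0.529 ≈ 16.01
n = 4

4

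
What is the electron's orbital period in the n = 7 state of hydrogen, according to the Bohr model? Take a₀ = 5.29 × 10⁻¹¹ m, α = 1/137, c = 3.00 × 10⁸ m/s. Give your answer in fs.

52.1 fs

r = n²a₀/Z = 7²·5.29 × 10⁻¹¹/1 = 2.59 × 10⁻⁹ m
v = Zαc/n = 1·0.00730·3.00 × 10⁸/7 = 3.13 × 10⁵ m/s
T = 2πr/v = 5.21 × 10⁻¹⁴ s = 52.1 fs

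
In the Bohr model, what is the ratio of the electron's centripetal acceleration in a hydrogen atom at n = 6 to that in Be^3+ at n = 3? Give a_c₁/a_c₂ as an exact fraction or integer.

1/1024

a_c ∝ Z^3 · n^-4
a_c₁/a_c₂ = (1/4)^3 · (6/3)^-4 = 1/1024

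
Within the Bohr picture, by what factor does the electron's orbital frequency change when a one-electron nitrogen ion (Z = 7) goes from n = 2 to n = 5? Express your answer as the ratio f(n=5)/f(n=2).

f ∝ Z^2 · n^-3; with Z fixed, f ∝ n^-3.
f(n=5)/f(n=2) = (5/2)^-3 = 8/125

8/125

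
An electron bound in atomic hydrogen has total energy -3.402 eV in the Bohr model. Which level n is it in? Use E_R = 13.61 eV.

E_n = −E_R Z²/n² ⇒ n² = E_R Z²/(−E_n) = 13.61 × 1² / 3.402 ≈ 4.00
n = 2

2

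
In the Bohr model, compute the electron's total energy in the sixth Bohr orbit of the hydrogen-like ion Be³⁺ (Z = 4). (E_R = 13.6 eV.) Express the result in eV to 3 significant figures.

E_n = −E_R·Z²/n² = −13.6 × 4²/6² = -6.04 eV

-6.04 eV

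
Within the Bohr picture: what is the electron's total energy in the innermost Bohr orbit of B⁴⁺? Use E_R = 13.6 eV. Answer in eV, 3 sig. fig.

E_n = −E_R·Z²/n² = −13.6 × 5²/1² = -340 eV

-340 eV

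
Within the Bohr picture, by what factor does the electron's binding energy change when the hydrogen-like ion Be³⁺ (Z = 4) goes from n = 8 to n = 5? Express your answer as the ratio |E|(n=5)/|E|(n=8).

64/25

|E| ∝ Z^2 · n^-2; with Z fixed, |E| ∝ n^-2.
|E|(n=5)/|E|(n=8) = (5/8)^-2 = 64/25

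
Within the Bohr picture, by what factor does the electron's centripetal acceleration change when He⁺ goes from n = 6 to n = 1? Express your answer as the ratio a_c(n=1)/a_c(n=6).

1296

a_c ∝ Z^3 · n^-4; with Z fixed, a_c ∝ n^-4.
a_c(n=1)/a_c(n=6) = (1/6)^-4 = 1296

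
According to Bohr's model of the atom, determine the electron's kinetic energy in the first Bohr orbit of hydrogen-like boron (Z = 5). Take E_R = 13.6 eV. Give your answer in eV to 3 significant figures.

For a Coulomb orbit the virial theorem gives K = −E_n.
E_n = −E_R·Z²/n², so K = E_R·Z²/n² = 13.6 × 5²/1² = 340 eV

340 eV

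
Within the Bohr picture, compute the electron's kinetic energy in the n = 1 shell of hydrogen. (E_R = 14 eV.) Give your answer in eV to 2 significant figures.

14 eV

For a Coulomb orbit the virial theorem gives K = −E_n.
E_n = −E_R·Z²/n², so K = E_R·Z²/n² = 14 × 1²/1² = 14 eV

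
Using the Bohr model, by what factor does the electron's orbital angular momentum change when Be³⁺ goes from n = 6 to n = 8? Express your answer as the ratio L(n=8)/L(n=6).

L = nℏ depends only on n, so L ∝ n.
L(n=8)/L(n=6) = (8/6)^1 = 4/3

4/3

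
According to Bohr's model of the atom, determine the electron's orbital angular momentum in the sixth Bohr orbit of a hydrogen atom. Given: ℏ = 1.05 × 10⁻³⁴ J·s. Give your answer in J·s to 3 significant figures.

6.30 × 10⁻³⁴ J·s

L_n = nℏ = 6 × 1.05 × 10⁻³⁴ = 6.30 × 10⁻³⁴ J·s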